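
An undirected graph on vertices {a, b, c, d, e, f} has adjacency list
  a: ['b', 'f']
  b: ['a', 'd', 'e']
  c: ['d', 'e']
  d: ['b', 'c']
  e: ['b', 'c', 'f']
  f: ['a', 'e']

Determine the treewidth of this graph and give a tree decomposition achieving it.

The largest bag has 3 vertices, giving width 2; this decomposition certifies tw(G) ≤ 2. For the lower bound, G contains the cycle f–a–b–e–f, so G is not a forest; only forests have treewidth ≤ 1, hence tw(G) ≥ 2. Hence tw(G) = 2 exactly.

Treewidth 2.
One optimal decomposition is:
Bags: B1 = {a, e, f}  B2 = {a, b, e}  B3 = {b, c, e}  B4 = {b, c, d}
Tree: B1–B2, B2–B3, B3–B4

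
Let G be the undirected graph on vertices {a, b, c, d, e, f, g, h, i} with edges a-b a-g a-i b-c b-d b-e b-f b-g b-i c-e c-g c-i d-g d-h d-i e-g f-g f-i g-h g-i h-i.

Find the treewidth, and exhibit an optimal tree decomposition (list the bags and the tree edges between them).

Treewidth 3.
One such decomposition:
Bags: B1 = {a, b, g, i}  B2 = {b, d, g, i}  B3 = {d, g, h, i}  B4 = {b, f, g, i}  B5 = {b, c, g, i}  B6 = {b, c, e, g}
Tree: B1–B2, B2–B3, B1–B4, B2–B5, B5–B6

Every bag has size at most 4, so the width is 4 − 1 = 3 and tw(G) ≤ 3. On the other hand G contains the 4-clique {d, g, h, i}. A clique must lie in a single bag of any decomposition, so no decomposition can have width below 3. Hence tw(G) = 3 exactly.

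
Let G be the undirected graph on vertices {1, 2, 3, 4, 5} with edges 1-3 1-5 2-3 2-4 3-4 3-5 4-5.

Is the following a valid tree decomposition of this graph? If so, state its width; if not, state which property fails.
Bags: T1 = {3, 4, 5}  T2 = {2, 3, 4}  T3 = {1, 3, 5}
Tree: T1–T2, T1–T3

Yes; width 2.

Checking the three conditions: (i) the bags cover all of {1, 2, 3, 4, 5}; (ii) for each edge, some bag contains both endpoints; (iii) the bags containing any fixed vertex form a subtree. All hold, so the decomposition is valid with width 3 − 1 = 2.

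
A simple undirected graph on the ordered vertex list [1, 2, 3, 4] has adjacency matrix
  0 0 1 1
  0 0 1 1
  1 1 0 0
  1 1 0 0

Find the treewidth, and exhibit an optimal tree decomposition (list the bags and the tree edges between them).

Every bag has size at most 3, so the width is 3 − 1 = 2 and tw(G) ≤ 2. The edges 1–3–2–4–1 form a cycle, so G is not a tree and its treewidth is at least 2. Hence tw(G) = 2 exactly.

Treewidth 2.
One such decomposition:
Bags: B1 = {1, 2, 3}  B2 = {1, 2, 4}
Tree: B1–B2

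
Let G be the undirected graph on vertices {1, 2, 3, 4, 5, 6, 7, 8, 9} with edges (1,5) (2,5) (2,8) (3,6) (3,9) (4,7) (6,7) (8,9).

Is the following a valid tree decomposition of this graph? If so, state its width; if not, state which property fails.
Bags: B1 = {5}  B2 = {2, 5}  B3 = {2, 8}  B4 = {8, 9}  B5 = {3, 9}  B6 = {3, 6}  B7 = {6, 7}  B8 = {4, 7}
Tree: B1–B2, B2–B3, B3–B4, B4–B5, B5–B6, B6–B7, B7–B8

A tree decomposition must satisfy three properties: every vertex lies in some bag; for every edge, both endpoints lie together in some bag; and for every vertex, the bags containing it form a connected subtree. Here vertex 1 appears in no bag, so the decomposition is invalid.

No — vertex 1 appears in no bag.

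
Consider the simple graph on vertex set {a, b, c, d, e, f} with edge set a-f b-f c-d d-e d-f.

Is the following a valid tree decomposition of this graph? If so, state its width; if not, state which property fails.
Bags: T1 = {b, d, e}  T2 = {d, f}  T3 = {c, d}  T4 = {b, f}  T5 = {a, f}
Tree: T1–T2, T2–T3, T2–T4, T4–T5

A tree decomposition must satisfy three properties: every vertex lies in some bag; for every edge, both endpoints lie together in some bag; and for every vertex, the bags containing it form a connected subtree. Here bags containing vertex b are not connected in the tree, so the decomposition is invalid.

No — bags containing vertex b are not connected in the tree.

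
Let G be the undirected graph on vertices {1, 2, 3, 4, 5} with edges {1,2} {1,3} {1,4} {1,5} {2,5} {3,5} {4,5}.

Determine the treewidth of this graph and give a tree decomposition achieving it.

Every bag has size at most 3, so the width is 3 − 1 = 2 and tw(G) ≤ 2. For the lower bound, the 3 vertices {1, 2, 5} are pairwise adjacent, and any tree decomposition puts a clique entirely inside one bag — forcing width ≥ 2. Hence tw(G) = 2 exactly.

Treewidth 2.
Bags: B1 = {1, 3, 5}  B2 = {1, 2, 5}  B3 = {1, 4, 5}
Tree: B1–B2, B1–B3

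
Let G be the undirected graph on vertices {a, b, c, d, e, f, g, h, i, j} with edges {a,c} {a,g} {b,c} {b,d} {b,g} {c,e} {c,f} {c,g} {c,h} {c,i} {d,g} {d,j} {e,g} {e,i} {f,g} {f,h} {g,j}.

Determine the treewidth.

2

A width-2 tree decomposition is:
Bags: B1 = {a, c, g}  B2 = {b, c, g}  B3 = {c, e, g}  B4 = {c, f, g}  B5 = {b, d, g}  B6 = {d, g, j}  B7 = {c, e, i}  B8 = {c, f, h}
Tree: B1–B2, B2–B3, B2–B4, B2–B5, B5–B6, B3–B7, B4–B8
Every bag has size at most 3, so the width is 3 − 1 = 2 and tw(G) ≤ 2. On the other hand G contains the 3-clique {d, g, j}. A clique must lie in a single bag of any decomposition, so no decomposition can have width below 2. Combining the bounds, tw(G) = 2.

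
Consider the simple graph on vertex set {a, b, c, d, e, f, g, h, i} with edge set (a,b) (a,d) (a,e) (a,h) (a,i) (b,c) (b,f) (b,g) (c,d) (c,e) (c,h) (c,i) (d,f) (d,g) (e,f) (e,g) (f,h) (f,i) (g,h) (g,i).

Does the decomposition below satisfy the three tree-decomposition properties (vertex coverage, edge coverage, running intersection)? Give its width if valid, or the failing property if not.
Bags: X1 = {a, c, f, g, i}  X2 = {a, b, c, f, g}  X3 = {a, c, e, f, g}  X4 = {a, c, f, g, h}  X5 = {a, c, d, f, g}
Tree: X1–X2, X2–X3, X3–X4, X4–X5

Yes; width 4.

Every vertex of G appears in some bag (union = {a, b, c, d, e, f, g, h, i}); every edge is covered by a bag; and for each vertex v the set of bags containing v is connected in the bag tree. The decomposition is therefore valid. The largest bag has 5 vertices, so the width is 4.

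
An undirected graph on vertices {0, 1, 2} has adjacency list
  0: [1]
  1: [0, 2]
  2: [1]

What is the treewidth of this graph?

1

A width-1 tree decomposition is:
Bags: B1 = {1, 2}  B2 = {0, 1}
Tree: B1–B2
The largest bag has 2 vertices, giving width 1; this decomposition certifies tw(G) ≤ 1. G has an edge, so its treewidth is at least 1. Hence tw(G) = 1 exactly.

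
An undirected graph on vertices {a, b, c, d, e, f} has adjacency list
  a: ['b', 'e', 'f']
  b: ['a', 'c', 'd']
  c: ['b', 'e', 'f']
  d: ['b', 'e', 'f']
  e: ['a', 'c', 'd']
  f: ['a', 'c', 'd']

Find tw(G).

3

A width-3 tree decomposition is:
Bags: B1 = {b, c, e, f}  B2 = {b, d, e, f}  B3 = {a, b, e, f}
Tree: B1–B2, B2–B3
Each bag holds 4 vertices, so the decomposition has width 3, which upper-bounds the treewidth. For the lower bound: the 4 vertex sets {c,e}, {d,f}, {b}, {a} are disjoint, each induces a connected subgraph, and every pair is joined by at least one edge of G. Contracting each set to a single vertex therefore yields K_{4} as a minor, and since treewidth is minor-monotone, tw(G) ≥ tw(K_{4}) = 3. Therefore the treewidth is 3.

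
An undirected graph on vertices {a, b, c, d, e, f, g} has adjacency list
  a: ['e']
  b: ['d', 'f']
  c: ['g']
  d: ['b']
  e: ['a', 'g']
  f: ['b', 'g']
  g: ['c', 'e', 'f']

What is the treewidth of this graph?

1

A width-1 tree decomposition is:
Bags: B1 = {e, g}  B2 = {a, e}  B3 = {f, g}  B4 = {b, f}  B5 = {c, g}  B6 = {b, d}
Tree: B1–B2, B1–B3, B3–B4, B1–B5, B4–B6
The largest bag has 2 vertices, giving width 1; this decomposition certifies tw(G) ≤ 1. G has an edge, so its treewidth is at least 1. Hence tw(G) = 1 exactly.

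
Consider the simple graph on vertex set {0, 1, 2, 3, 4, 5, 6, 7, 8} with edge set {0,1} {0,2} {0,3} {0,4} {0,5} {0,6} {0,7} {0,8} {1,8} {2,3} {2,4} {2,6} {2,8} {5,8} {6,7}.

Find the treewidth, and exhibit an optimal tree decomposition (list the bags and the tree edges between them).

The largest bag has 3 vertices, giving width 2; this decomposition certifies tw(G) ≤ 2. On the other hand G contains the 3-clique {0, 1, 8}. A clique must lie in a single bag of any decomposition, so no decomposition can have width below 2. Combining the bounds, tw(G) = 2.

Treewidth 2.
Bags: B1 = {0, 2, 4}  B2 = {0, 2, 8}  B3 = {0, 2, 6}  B4 = {0, 6, 7}  B5 = {0, 5, 8}  B6 = {0, 1, 8}  B7 = {0, 2, 3}
Tree: B1–B2, B1–B3, B3–B4, B2–B5, B2–B6, B2–B7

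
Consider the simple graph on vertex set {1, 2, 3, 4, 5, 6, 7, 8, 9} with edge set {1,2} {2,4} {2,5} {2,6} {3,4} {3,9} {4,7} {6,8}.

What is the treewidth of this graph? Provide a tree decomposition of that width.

Treewidth 1.
One optimal decomposition is:
Bags: B1 = {3, 9}  B2 = {3, 4}  B3 = {2, 4}  B4 = {2, 6}  B5 = {1, 2}  B6 = {4, 7}  B7 = {2, 5}  B8 = {6, 8}
Tree: B1–B2, B2–B3, B3–B4, B4–B5, B2–B6, B3–B7, B4–B8

Every bag has size at most 2, so the width is 2 − 1 = 1 and tw(G) ≤ 1. Any graph with an edge has treewidth ≥ 1, and G has the edge 9–3. Therefore the treewidth is 1.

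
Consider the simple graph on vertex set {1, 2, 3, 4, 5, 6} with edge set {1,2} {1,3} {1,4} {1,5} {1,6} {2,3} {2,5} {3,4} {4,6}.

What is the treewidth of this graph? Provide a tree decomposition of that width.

Treewidth 2.
Bags: B1 = {1, 3, 4}  B2 = {1, 2, 3}  B3 = {1, 2, 5}  B4 = {1, 4, 6}
Tree: B1–B2, B2–B3, B1–B4

Each bag holds 3 vertices, so the decomposition has width 2, which upper-bounds the treewidth. On the other hand G contains the 3-clique {1, 2, 3}. A clique must lie in a single bag of any decomposition, so no decomposition can have width below 2. Therefore the treewidth is 2.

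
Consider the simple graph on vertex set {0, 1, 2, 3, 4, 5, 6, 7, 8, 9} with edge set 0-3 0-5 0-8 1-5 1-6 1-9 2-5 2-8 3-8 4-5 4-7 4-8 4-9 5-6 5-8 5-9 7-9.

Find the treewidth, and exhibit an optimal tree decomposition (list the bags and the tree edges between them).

Each bag holds 3 vertices, so the decomposition has width 2, which upper-bounds the treewidth. For the lower bound, the 3 vertices {0, 3, 8} are pairwise adjacent, and any tree decomposition puts a clique entirely inside one bag — forcing width ≥ 2. The upper and lower bounds meet at 2, so that is the treewidth.

Treewidth 2.
One such decomposition:
Bags: B1 = {0, 5, 8}  B2 = {4, 5, 8}  B3 = {2, 5, 8}  B4 = {4, 5, 9}  B5 = {1, 5, 9}  B6 = {0, 3, 8}  B7 = {1, 5, 6}  B8 = {4, 7, 9}
Tree: B1–B2, B2–B3, B2–B4, B4–B5, B1–B6, B5–B7, B4–B8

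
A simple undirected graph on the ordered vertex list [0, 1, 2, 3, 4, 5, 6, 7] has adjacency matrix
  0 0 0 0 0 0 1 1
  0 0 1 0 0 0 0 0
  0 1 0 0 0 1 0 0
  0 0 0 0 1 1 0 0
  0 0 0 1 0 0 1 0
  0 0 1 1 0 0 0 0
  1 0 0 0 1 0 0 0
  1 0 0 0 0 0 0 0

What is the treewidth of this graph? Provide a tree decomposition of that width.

Treewidth 1.
Bags: B1 = {0, 7}  B2 = {0, 6}  B3 = {4, 6}  B4 = {3, 4}  B5 = {3, 5}  B6 = {2, 5}  B7 = {1, 2}
Tree: B1–B2, B2–B3, B3–B4, B4–B5, B5–B6, B6–B7

The largest bag has 2 vertices, giving width 1; this decomposition certifies tw(G) ≤ 1. Any graph with an edge has treewidth ≥ 1, and G has the edge 7–0. Combining the bounds, tw(G) = 1.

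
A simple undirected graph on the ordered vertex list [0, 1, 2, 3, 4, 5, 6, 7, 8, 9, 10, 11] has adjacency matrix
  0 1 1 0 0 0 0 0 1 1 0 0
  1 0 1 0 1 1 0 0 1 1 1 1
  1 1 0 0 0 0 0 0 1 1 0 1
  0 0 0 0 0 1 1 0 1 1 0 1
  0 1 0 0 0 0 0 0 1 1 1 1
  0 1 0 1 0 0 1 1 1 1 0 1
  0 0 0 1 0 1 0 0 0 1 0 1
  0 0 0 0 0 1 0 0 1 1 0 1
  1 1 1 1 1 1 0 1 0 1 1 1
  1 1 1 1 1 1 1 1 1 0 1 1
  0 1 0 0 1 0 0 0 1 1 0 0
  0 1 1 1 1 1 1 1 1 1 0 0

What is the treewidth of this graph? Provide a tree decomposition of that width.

Treewidth 4.
One optimal decomposition is:
Bags: B1 = {1, 5, 8, 9, 11}  B2 = {1, 2, 8, 9, 11}  B3 = {5, 7, 8, 9, 11}  B4 = {0, 1, 2, 8, 9}  B5 = {3, 5, 8, 9, 11}  B6 = {1, 4, 8, 9, 11}  B7 = {1, 4, 8, 9, 10}  B8 = {3, 5, 6, 9, 11}
Tree: B1–B2, B1–B3, B2–B4, B1–B5, B1–B6, B6–B7, B5–B8

Every bag has size at most 5, so the width is 5 − 1 = 4 and tw(G) ≤ 4. Conversely, {0, 1, 2, 8, 9} is a clique of size 5, and the vertices of any clique must share a bag in every tree decomposition; so some bag has ≥ 5 vertices and tw(G) ≥ 4. The upper and lower bounds meet at 4, so that is the treewidth.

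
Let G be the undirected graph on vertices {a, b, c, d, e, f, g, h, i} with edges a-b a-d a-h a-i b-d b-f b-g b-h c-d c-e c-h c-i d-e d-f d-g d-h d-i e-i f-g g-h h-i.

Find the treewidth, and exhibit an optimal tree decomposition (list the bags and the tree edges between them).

Every bag has size at most 4, so the width is 4 − 1 = 3 and tw(G) ≤ 3. On the other hand G contains the 4-clique {c, d, e, i}. A clique must lie in a single bag of any decomposition, so no decomposition can have width below 3. The upper and lower bounds meet at 3, so that is the treewidth.

Treewidth 3.
One optimal decomposition is:
Bags: B1 = {b, d, g, h}  B2 = {a, b, d, h}  B3 = {a, d, h, i}  B4 = {c, d, h, i}  B5 = {c, d, e, i}  B6 = {b, d, f, g}
Tree: B1–B2, B2–B3, B3–B4, B4–B5, B1–B6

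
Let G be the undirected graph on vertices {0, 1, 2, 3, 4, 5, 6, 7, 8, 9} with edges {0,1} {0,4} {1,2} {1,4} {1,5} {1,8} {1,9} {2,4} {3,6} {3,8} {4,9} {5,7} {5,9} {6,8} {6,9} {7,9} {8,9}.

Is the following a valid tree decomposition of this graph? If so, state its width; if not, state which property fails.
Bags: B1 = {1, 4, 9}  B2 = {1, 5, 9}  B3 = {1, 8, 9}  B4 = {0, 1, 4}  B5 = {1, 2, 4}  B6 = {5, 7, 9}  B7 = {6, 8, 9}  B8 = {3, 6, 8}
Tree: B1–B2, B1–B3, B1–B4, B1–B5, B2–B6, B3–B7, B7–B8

Yes; width 2.

Every vertex of G appears in some bag (union = {0, 1, 2, 3, 4, 5, 6, 7, 8, 9}); every edge is covered by a bag; and for each vertex v the set of bags containing v is connected in the bag tree. The decomposition is therefore valid. The largest bag has 3 vertices, so the width is 2.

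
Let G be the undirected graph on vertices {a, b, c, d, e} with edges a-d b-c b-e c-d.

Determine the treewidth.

1

A width-1 tree decomposition is:
Bags: B1 = {b, e}  B2 = {b, c}  B3 = {c, d}  B4 = {a, d}
Tree: B1–B2, B2–B3, B3–B4
Every bag has size at most 2, so the width is 2 − 1 = 1 and tw(G) ≤ 1. G has an edge, so its treewidth is at least 1. Combining the bounds, tw(G) = 1.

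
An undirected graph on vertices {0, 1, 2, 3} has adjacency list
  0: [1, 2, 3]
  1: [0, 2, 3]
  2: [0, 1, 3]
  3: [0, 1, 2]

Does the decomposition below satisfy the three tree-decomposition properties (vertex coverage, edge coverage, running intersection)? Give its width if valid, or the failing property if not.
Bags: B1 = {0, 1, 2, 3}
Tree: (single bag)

Yes; width 3.

Checking the three conditions: (i) the bags cover all of {0, 1, 2, 3}; (ii) for each edge, some bag contains both endpoints; (iii) the bags containing any fixed vertex form a subtree. All hold, so the decomposition is valid with width 4 − 1 = 3.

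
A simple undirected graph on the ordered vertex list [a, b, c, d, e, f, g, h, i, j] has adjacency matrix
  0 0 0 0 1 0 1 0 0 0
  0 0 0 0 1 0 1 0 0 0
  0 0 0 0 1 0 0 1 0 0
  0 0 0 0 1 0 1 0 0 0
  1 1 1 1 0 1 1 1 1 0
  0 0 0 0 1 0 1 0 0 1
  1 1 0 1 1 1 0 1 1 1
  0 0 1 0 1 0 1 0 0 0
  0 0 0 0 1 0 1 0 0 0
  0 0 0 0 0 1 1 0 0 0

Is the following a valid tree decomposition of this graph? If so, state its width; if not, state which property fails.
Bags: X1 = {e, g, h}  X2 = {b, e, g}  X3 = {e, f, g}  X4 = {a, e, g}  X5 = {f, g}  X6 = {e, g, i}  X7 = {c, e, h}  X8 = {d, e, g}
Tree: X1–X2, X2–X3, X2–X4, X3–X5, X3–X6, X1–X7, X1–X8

No — vertex j appears in no bag.

A tree decomposition must satisfy three properties: every vertex lies in some bag; for every edge, both endpoints lie together in some bag; and for every vertex, the bags containing it form a connected subtree. Here vertex j appears in no bag, so the decomposition is invalid.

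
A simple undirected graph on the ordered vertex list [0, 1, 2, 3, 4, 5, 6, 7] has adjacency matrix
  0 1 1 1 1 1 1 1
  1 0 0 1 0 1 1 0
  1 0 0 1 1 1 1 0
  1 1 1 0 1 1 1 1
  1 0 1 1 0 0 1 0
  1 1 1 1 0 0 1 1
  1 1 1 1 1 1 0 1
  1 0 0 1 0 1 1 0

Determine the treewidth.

A width-4 tree decomposition is:
Bags: B1 = {0, 3, 5, 6, 7}  B2 = {0, 2, 3, 5, 6}  B3 = {0, 1, 3, 5, 6}  B4 = {0, 2, 3, 4, 6}
Tree: B1–B2, B2–B3, B2–B4
The largest bag has 5 vertices, giving width 4; this decomposition certifies tw(G) ≤ 4. Conversely, {0, 2, 3, 4, 6} is a clique of size 5, and the vertices of any clique must share a bag in every tree decomposition; so some bag has ≥ 5 vertices and tw(G) ≥ 4. Hence tw(G) = 4 exactly.

4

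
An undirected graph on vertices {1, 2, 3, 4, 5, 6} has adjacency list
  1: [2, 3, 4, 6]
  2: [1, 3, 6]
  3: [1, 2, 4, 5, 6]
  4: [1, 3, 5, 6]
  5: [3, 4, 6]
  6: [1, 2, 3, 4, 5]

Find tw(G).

A width-3 tree decomposition is:
Bags: B1 = {1, 3, 4, 6}  B2 = {3, 4, 5, 6}  B3 = {1, 2, 3, 6}
Tree: B1–B2, B1–B3
Each bag holds 4 vertices, so the decomposition has width 3, which upper-bounds the treewidth. On the other hand G contains the 4-clique {1, 2, 3, 6}. A clique must lie in a single bag of any decomposition, so no decomposition can have width below 3. Combining the bounds, tw(G) = 3.

3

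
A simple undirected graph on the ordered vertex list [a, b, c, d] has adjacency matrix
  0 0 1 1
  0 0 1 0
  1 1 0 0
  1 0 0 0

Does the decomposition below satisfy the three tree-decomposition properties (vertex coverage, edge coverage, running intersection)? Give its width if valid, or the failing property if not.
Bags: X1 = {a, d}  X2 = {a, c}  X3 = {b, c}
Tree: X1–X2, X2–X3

Checking the three conditions: (i) the bags cover all of {a, b, c, d}; (ii) for each edge, some bag contains both endpoints; (iii) the bags containing any fixed vertex form a subtree. All hold, so the decomposition is valid with width 2 − 1 = 1.

Yes; width 1.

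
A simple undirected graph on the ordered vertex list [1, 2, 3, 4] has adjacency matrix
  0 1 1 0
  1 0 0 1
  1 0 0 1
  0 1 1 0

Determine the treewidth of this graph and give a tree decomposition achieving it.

Every bag has size at most 3, so the width is 3 − 1 = 2 and tw(G) ≤ 2. Since 3–4–2–1–3 is a cycle in G, G is not acyclic. Forests are exactly the graphs of treewidth ≤ 1, so tw(G) ≥ 2. Combining the bounds, tw(G) = 2.

Treewidth 2.
Bags: B1 = {2, 3, 4}  B2 = {1, 2, 3}
Tree: B1–B2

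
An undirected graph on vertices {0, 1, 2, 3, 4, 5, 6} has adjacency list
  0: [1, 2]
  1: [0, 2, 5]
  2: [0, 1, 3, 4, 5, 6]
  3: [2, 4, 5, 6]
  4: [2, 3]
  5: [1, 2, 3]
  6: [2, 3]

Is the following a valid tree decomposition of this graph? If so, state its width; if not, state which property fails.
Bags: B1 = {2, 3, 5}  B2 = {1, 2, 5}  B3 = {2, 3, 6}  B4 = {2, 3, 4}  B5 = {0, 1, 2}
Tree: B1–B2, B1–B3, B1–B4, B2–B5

Yes; width 2.

Vertex coverage: the bags together contain {0, 1, 2, 3, 4, 5, 6}, the full vertex set. Edge coverage: each edge of G has both endpoints in at least one bag. Running intersection: for every vertex, the bags containing it form a connected subtree. All three properties hold, so this is a valid tree decomposition of width max|bag| − 1 = 2, and hence tw(G) ≤ 2.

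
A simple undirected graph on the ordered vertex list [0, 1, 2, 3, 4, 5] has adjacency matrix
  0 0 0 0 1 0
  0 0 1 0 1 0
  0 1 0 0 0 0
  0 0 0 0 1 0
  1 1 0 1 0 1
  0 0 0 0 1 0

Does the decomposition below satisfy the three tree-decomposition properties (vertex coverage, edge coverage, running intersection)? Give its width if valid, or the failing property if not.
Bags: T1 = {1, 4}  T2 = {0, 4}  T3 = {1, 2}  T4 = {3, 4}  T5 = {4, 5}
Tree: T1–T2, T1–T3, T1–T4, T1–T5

Checking the three conditions: (i) the bags cover all of {0, 1, 2, 3, 4, 5}; (ii) for each edge, some bag contains both endpoints; (iii) the bags containing any fixed vertex form a subtree. All hold, so the decomposition is valid with width 2 − 1 = 1.

Yes; width 1.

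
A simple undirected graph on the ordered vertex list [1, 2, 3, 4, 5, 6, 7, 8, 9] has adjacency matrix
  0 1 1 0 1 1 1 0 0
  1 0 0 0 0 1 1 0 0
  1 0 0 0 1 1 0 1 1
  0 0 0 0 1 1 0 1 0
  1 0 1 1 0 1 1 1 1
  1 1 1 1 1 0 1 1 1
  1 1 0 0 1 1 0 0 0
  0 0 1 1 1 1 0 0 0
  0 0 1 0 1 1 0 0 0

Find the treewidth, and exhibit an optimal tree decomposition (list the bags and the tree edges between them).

The largest bag has 4 vertices, giving width 3; this decomposition certifies tw(G) ≤ 3. For the lower bound, the 4 vertices {1, 2, 6, 7} are pairwise adjacent, and any tree decomposition puts a clique entirely inside one bag — forcing width ≥ 3. Hence tw(G) = 3 exactly.

Treewidth 3.
One such decomposition:
Bags: B1 = {1, 3, 5, 6}  B2 = {3, 5, 6, 8}  B3 = {1, 5, 6, 7}  B4 = {4, 5, 6, 8}  B5 = {3, 5, 6, 9}  B6 = {1, 2, 6, 7}
Tree: B1–B2, B1–B3, B2–B4, B1–B5, B3–B6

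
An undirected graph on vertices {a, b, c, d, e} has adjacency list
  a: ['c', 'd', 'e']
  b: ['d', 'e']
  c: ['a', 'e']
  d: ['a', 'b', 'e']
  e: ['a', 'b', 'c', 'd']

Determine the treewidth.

2

A width-2 tree decomposition is:
Bags: B1 = {a, c, e}  B2 = {a, d, e}  B3 = {b, d, e}
Tree: B1–B2, B2–B3
The largest bag has 3 vertices, giving width 2; this decomposition certifies tw(G) ≤ 2. Conversely, {a, d, e} is a clique of size 3, and the vertices of any clique must share a bag in every tree decomposition; so some bag has ≥ 3 vertices and tw(G) ≥ 2. The upper and lower bounds meet at 2, so that is the treewidth.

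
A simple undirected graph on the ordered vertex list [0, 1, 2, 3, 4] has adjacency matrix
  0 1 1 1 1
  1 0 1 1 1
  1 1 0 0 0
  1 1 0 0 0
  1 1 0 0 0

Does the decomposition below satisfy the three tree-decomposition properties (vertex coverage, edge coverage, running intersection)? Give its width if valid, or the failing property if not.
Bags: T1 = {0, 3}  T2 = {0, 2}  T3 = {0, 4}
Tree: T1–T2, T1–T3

No — vertex 1 appears in no bag.

A tree decomposition must satisfy three properties: every vertex lies in some bag; for every edge, both endpoints lie together in some bag; and for every vertex, the bags containing it form a connected subtree. Here vertex 1 appears in no bag, so the decomposition is invalid.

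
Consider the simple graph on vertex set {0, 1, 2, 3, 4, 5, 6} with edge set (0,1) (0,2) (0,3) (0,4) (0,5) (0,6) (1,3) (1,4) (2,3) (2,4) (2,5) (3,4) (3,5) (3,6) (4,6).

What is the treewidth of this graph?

A width-3 tree decomposition is:
Bags: B1 = {0, 2, 3, 4}  B2 = {0, 2, 3, 5}  B3 = {0, 1, 3, 4}  B4 = {0, 3, 4, 6}
Tree: B1–B2, B1–B3, B3–B4
The largest bag has 4 vertices, giving width 3; this decomposition certifies tw(G) ≤ 3. For the lower bound, the 4 vertices {0, 1, 3, 4} are pairwise adjacent, and any tree decomposition puts a clique entirely inside one bag — forcing width ≥ 3. The upper and lower bounds meet at 3, so that is the treewidth.

3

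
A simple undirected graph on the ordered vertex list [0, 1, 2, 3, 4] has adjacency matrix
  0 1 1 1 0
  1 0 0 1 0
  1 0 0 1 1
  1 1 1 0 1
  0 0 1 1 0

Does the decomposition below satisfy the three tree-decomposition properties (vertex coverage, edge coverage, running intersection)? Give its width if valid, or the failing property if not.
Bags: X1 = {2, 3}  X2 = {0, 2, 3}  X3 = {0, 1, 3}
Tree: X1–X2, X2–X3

No — vertex 4 appears in no bag.

A tree decomposition must satisfy three properties: every vertex lies in some bag; for every edge, both endpoints lie together in some bag; and for every vertex, the bags containing it form a connected subtree. Here vertex 4 appears in no bag, so the decomposition is invalid.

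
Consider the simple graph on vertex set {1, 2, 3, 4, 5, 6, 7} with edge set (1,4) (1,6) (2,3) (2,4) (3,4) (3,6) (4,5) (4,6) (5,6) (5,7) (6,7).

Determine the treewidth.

A width-2 tree decomposition is:
Bags: B1 = {1, 4, 6}  B2 = {4, 5, 6}  B3 = {3, 4, 6}  B4 = {2, 3, 4}  B5 = {5, 6, 7}
Tree: B1–B2, B2–B3, B3–B4, B2–B5
Each bag holds 3 vertices, so the decomposition has width 2, which upper-bounds the treewidth. Conversely, {2, 3, 4} is a clique of size 3, and the vertices of any clique must share a bag in every tree decomposition; so some bag has ≥ 3 vertices and tw(G) ≥ 2. Combining the bounds, tw(G) = 2.

2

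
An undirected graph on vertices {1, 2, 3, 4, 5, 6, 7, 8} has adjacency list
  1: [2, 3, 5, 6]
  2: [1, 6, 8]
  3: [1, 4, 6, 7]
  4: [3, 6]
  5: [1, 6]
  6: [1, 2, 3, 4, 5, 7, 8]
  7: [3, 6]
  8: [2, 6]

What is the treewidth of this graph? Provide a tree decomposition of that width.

Treewidth 2.
One such decomposition:
Bags: B1 = {1, 5, 6}  B2 = {1, 3, 6}  B3 = {3, 6, 7}  B4 = {1, 2, 6}  B5 = {2, 6, 8}  B6 = {3, 4, 6}
Tree: B1–B2, B2–B3, B2–B4, B4–B5, B3–B6

Every bag has size at most 3, so the width is 3 − 1 = 2 and tw(G) ≤ 2. On the other hand G contains the 3-clique {2, 6, 8}. A clique must lie in a single bag of any decomposition, so no decomposition can have width below 2. Combining the bounds, tw(G) = 2.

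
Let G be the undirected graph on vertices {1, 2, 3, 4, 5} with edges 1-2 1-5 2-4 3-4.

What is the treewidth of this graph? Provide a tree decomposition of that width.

Every bag has size at most 2, so the width is 2 − 1 = 1 and tw(G) ≤ 1. Any graph with an edge has treewidth ≥ 1, and G has the edge 3–4. The upper and lower bounds meet at 1, so that is the treewidth.

Treewidth 1.
One optimal decomposition is:
Bags: B1 = {3, 4}  B2 = {2, 4}  B3 = {1, 2}  B4 = {1, 5}
Tree: B1–B2, B2–B3, B3–B4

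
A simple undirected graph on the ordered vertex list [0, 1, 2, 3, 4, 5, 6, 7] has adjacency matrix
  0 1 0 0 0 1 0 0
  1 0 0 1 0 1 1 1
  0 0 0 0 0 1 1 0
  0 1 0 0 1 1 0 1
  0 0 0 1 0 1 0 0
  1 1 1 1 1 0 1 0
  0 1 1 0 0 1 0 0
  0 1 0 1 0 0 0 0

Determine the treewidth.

A width-2 tree decomposition is:
Bags: B1 = {1, 3, 5}  B2 = {0, 1, 5}  B3 = {3, 4, 5}  B4 = {1, 5, 6}  B5 = {1, 3, 7}  B6 = {2, 5, 6}
Tree: B1–B2, B1–B3, B1–B4, B1–B5, B4–B6
Each bag holds 3 vertices, so the decomposition has width 2, which upper-bounds the treewidth. On the other hand G contains the 3-clique {0, 1, 5}. A clique must lie in a single bag of any decomposition, so no decomposition can have width below 2. Therefore the treewidth is 2.

2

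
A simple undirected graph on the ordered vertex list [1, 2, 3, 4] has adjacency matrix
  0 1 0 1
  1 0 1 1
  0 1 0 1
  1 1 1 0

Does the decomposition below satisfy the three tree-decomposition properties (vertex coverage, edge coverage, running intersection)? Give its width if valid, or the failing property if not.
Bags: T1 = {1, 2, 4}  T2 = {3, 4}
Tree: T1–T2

No — edge (2,3) lies in no bag.

A tree decomposition must satisfy three properties: every vertex lies in some bag; for every edge, both endpoints lie together in some bag; and for every vertex, the bags containing it form a connected subtree. Here edge (2,3) lies in no bag, so the decomposition is invalid.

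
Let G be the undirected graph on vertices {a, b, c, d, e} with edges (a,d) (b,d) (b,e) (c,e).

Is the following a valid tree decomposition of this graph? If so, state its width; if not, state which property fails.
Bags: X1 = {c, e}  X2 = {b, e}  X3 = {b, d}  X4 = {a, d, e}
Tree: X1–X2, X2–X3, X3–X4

No — bags containing vertex e are not connected in the tree.

A tree decomposition must satisfy three properties: every vertex lies in some bag; for every edge, both endpoints lie together in some bag; and for every vertex, the bags containing it form a connected subtree. Here bags containing vertex e are not connected in the tree, so the decomposition is invalid.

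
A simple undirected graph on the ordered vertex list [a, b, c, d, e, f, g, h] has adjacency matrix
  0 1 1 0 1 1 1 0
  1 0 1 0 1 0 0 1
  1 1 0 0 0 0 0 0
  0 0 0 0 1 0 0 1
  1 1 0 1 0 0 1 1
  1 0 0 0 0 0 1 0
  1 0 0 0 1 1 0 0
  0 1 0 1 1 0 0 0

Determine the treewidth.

2

A width-2 tree decomposition is:
Bags: B1 = {a, b, e}  B2 = {a, e, g}  B3 = {b, e, h}  B4 = {d, e, h}  B5 = {a, f, g}  B6 = {a, b, c}
Tree: B1–B2, B1–B3, B3–B4, B2–B5, B1–B6
The largest bag has 3 vertices, giving width 2; this decomposition certifies tw(G) ≤ 2. On the other hand G contains the 3-clique {d, e, h}. A clique must lie in a single bag of any decomposition, so no decomposition can have width below 2. Hence tw(G) = 2 exactly.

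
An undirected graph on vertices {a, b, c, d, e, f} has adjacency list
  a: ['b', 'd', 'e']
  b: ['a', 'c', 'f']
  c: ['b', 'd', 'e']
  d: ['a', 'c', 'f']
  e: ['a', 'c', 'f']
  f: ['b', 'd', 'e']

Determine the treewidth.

A width-3 tree decomposition is:
Bags: B1 = {a, c, d, f}  B2 = {a, c, e, f}  B3 = {a, b, c, f}
Tree: B1–B2, B2–B3
Each bag holds 4 vertices, so the decomposition has width 3, which upper-bounds the treewidth. For the lower bound: the 4 vertex sets {a,d}, {e,f}, {c}, {b} are disjoint, each induces a connected subgraph, and every pair is joined by at least one edge of G. Contracting each set to a single vertex therefore yields K_{4} as a minor, and since treewidth is minor-monotone, tw(G) ≥ tw(K_{4}) = 3. Combining the bounds, tw(G) = 3.

3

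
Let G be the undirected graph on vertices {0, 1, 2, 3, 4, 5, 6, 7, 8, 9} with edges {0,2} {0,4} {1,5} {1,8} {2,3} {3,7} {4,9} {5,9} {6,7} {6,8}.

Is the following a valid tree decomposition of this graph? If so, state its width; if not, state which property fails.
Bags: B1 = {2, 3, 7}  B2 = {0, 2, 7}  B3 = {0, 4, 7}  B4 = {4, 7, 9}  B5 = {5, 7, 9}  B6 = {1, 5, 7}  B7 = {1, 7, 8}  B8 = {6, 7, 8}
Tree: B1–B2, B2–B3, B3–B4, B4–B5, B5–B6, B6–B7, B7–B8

Yes; width 2.

Checking the three conditions: (i) the bags cover all of {0, 1, 2, 3, 4, 5, 6, 7, 8, 9}; (ii) for each edge, some bag contains both endpoints; (iii) the bags containing any fixed vertex form a subtree. All hold, so the decomposition is valid with width 3 − 1 = 2.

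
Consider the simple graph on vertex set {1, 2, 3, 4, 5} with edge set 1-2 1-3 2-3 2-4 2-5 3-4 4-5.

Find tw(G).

A width-2 tree decomposition is:
Bags: B1 = {2, 4, 5}  B2 = {2, 3, 4}  B3 = {1, 2, 3}
Tree: B1–B2, B2–B3
Each bag holds 3 vertices, so the decomposition has width 2, which upper-bounds the treewidth. On the other hand G contains the 3-clique {1, 2, 3}. A clique must lie in a single bag of any decomposition, so no decomposition can have width below 2. Hence tw(G) = 2 exactly.

2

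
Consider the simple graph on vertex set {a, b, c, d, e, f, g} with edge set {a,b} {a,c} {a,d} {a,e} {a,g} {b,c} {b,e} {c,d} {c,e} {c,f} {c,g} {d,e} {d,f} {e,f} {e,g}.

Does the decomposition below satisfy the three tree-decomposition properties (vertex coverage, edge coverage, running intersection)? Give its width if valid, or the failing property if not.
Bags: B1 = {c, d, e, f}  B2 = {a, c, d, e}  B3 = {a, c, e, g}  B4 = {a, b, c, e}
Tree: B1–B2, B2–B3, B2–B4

Vertex coverage: the bags together contain {a, b, c, d, e, f, g}, the full vertex set. Edge coverage: each edge of G has both endpoints in at least one bag. Running intersection: for every vertex, the bags containing it form a connected subtree. All three properties hold, so this is a valid tree decomposition of width max|bag| − 1 = 3, and hence tw(G) ≤ 3.

Yes; width 3.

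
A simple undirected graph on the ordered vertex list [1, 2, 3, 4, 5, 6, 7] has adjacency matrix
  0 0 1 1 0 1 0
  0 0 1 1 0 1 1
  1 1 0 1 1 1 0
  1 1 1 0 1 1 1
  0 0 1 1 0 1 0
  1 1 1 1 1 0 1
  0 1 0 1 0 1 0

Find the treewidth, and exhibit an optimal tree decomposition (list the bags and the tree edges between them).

Treewidth 3.
Bags: B1 = {2, 4, 6, 7}  B2 = {2, 3, 4, 6}  B3 = {1, 3, 4, 6}  B4 = {3, 4, 5, 6}
Tree: B1–B2, B2–B3, B2–B4

Each bag holds 4 vertices, so the decomposition has width 3, which upper-bounds the treewidth. For the lower bound, the 4 vertices {1, 3, 4, 6} are pairwise adjacent, and any tree decomposition puts a clique entirely inside one bag — forcing width ≥ 3. Hence tw(G) = 3 exactly.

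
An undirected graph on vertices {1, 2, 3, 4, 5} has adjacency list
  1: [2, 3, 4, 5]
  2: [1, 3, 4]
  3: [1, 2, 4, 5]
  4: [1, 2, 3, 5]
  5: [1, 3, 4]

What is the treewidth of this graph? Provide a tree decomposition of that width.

Treewidth 3.
One such decomposition:
Bags: B1 = {1, 3, 4, 5}  B2 = {1, 2, 3, 4}
Tree: B1–B2

Each bag holds 4 vertices, so the decomposition has width 3, which upper-bounds the treewidth. On the other hand G contains the 4-clique {1, 2, 3, 4}. A clique must lie in a single bag of any decomposition, so no decomposition can have width below 3. Therefore the treewidth is 3.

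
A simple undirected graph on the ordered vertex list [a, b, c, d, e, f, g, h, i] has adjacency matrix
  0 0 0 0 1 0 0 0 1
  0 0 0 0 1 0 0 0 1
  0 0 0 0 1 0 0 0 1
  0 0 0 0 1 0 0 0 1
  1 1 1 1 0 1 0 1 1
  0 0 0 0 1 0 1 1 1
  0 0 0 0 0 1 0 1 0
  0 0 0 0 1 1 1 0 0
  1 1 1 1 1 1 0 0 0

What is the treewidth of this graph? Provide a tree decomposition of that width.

Each bag holds 3 vertices, so the decomposition has width 2, which upper-bounds the treewidth. Conversely, {f, g, h} is a clique of size 3, and the vertices of any clique must share a bag in every tree decomposition; so some bag has ≥ 3 vertices and tw(G) ≥ 2. Hence tw(G) = 2 exactly.

Treewidth 2.
Bags: B1 = {d, e, i}  B2 = {a, e, i}  B3 = {b, e, i}  B4 = {e, f, i}  B5 = {e, f, h}  B6 = {c, e, i}  B7 = {f, g, h}
Tree: B1–B2, B2–B3, B2–B4, B4–B5, B4–B6, B5–B7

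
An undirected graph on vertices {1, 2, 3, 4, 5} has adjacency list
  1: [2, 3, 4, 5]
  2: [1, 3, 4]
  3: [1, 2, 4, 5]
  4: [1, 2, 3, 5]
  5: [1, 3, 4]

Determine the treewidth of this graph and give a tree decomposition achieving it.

Treewidth 3.
One such decomposition:
Bags: B1 = {1, 2, 3, 4}  B2 = {1, 3, 4, 5}
Tree: B1–B2

Each bag holds 4 vertices, so the decomposition has width 3, which upper-bounds the treewidth. On the other hand G contains the 4-clique {1, 2, 3, 4}. A clique must lie in a single bag of any decomposition, so no decomposition can have width below 3. Therefore the treewidth is 3.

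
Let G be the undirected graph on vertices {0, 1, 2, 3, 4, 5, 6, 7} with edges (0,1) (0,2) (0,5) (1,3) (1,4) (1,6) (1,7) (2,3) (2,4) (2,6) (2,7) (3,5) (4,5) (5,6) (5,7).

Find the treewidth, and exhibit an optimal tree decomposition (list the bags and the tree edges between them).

Treewidth 3.
One optimal decomposition is:
Bags: B1 = {0, 1, 2, 5}  B2 = {1, 2, 4, 5}  B3 = {1, 2, 5, 6}  B4 = {1, 2, 5, 7}  B5 = {1, 2, 3, 5}
Tree: B1–B2, B2–B3, B3–B4, B4–B5

Each bag holds 4 vertices, so the decomposition has width 3, which upper-bounds the treewidth. For the lower bound: the 4 vertex sets {0,1}, {2,4}, {5}, {6} are disjoint, each induces a connected subgraph, and every pair is joined by at least one edge of G. Contracting each set to a single vertex therefore yields K_{4} as a minor, and since treewidth is minor-monotone, tw(G) ≥ tw(K_{4}) = 3. The upper and lower bounds meet at 3, so that is the treewidth.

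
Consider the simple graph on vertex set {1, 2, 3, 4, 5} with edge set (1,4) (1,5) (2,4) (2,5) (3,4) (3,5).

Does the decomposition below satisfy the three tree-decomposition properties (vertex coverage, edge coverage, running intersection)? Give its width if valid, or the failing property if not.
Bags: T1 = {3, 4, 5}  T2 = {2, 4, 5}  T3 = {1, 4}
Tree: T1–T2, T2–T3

A tree decomposition must satisfy three properties: every vertex lies in some bag; for every edge, both endpoints lie together in some bag; and for every vertex, the bags containing it form a connected subtree. Here edge (5,1) lies in no bag, so the decomposition is invalid.

No — edge (5,1) lies in no bag.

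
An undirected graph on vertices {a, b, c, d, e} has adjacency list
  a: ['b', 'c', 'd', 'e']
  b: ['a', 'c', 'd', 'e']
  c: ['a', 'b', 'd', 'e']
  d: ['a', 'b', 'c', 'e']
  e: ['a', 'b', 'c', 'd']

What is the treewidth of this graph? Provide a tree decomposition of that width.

A single bag containing all 5 vertices is trivially a valid decomposition of width 4. Conversely, {a, b, c, d, e} is a clique of size 5, and the vertices of any clique must share a bag in every tree decomposition; so some bag has ≥ 5 vertices and tw(G) ≥ 4. Combining the bounds, tw(G) = 4.

Treewidth 4.
One optimal decomposition is:
Bags: B1 = {a, b, c, d, e}
Tree: (single bag)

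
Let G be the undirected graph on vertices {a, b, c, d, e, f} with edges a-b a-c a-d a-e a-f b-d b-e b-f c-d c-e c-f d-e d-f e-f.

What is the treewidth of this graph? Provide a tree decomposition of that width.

The largest bag has 5 vertices, giving width 4; this decomposition certifies tw(G) ≤ 4. On the other hand G contains the 5-clique {a, c, d, e, f}. A clique must lie in a single bag of any decomposition, so no decomposition can have width below 4. Hence tw(G) = 4 exactly.

Treewidth 4.
One such decomposition:
Bags: B1 = {a, c, d, e, f}  B2 = {a, b, d, e, f}
Tree: B1–B2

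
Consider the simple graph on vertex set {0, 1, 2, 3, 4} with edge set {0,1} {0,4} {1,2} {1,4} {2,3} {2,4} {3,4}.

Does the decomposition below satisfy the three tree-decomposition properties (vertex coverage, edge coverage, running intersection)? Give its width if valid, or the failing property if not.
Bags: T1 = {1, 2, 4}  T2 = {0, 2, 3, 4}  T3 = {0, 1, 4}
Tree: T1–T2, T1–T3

No — bags containing vertex 0 are not connected in the tree.

A tree decomposition must satisfy three properties: every vertex lies in some bag; for every edge, both endpoints lie together in some bag; and for every vertex, the bags containing it form a connected subtree. Here bags containing vertex 0 are not connected in the tree, so the decomposition is invalid.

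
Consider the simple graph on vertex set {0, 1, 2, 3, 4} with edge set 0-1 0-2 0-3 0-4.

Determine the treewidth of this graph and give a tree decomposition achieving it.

Every bag has size at most 2, so the width is 2 − 1 = 1 and tw(G) ≤ 1. Since G has at least one edge (e.g. 3–0), it is not an edgeless graph, so tw(G) ≥ 1. The upper and lower bounds meet at 1, so that is the treewidth.

Treewidth 1.
Bags: B1 = {0, 3}  B2 = {0, 4}  B3 = {0, 2}  B4 = {0, 1}
Tree: B1–B2, B2–B3, B3–B4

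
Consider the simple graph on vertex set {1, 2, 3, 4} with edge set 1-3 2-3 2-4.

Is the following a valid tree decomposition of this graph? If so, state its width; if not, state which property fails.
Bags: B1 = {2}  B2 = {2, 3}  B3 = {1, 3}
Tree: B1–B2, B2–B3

A tree decomposition must satisfy three properties: every vertex lies in some bag; for every edge, both endpoints lie together in some bag; and for every vertex, the bags containing it form a connected subtree. Here vertex 4 appears in no bag, so the decomposition is invalid.

No — vertex 4 appears in no bag.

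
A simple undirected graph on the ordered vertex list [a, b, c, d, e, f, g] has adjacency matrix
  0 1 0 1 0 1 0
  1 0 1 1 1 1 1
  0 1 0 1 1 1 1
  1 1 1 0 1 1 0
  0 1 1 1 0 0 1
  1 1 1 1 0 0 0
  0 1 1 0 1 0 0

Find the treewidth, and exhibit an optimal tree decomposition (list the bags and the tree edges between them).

Each bag holds 4 vertices, so the decomposition has width 3, which upper-bounds the treewidth. For the lower bound, the 4 vertices {b, c, d, e} are pairwise adjacent, and any tree decomposition puts a clique entirely inside one bag — forcing width ≥ 3. Combining the bounds, tw(G) = 3.

Treewidth 3.
One such decomposition:
Bags: B1 = {a, b, d, f}  B2 = {b, c, d, f}  B3 = {b, c, d, e}  B4 = {b, c, e, g}
Tree: B1–B2, B2–B3, B3–B4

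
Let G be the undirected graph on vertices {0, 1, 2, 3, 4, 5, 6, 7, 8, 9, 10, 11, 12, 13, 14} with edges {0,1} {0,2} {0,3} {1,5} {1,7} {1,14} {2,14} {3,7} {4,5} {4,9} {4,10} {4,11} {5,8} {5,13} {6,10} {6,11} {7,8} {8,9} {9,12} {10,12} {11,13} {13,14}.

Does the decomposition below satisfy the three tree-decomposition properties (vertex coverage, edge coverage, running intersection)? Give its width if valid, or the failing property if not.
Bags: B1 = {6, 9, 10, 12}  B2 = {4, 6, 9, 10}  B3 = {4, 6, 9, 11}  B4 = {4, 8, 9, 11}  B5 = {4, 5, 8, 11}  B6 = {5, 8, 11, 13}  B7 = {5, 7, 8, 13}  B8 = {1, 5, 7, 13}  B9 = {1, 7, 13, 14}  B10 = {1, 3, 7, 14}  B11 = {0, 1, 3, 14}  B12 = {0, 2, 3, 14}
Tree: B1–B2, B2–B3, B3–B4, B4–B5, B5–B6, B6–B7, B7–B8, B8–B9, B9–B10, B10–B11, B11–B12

Vertex coverage: the bags together contain {0, 1, 2, 3, 4, 5, 6, 7, 8, 9, 10, 11, 12, 13, 14}, the full vertex set. Edge coverage: each edge of G has both endpoints in at least one bag. Running intersection: for every vertex, the bags containing it form a connected subtree. All three properties hold, so this is a valid tree decomposition of width max|bag| − 1 = 3, and hence tw(G) ≤ 3.

Yes; width 3.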